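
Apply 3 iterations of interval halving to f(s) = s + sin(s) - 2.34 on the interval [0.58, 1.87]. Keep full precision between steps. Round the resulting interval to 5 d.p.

[1.22500, 1.38625]

f(0.580000) = -1.211976, f(1.870000) = 0.485572 (opposite signs)
step 1: m = 1.225000, f(m) = -0.174194 < 0 → root in [1.225000, 1.870000]
step 2: m = 1.547500, f(m) = 0.207229 > 0 → root in [1.225000, 1.547500]
step 3: m = 1.386250, f(m) = 0.029270 > 0 → root in [1.225000, 1.386250]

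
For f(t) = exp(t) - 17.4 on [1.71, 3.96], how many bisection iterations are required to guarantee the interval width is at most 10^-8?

Initial width b − a = 3.96 − 1.71 = 2.250000.
After n steps the width is (b−a)/2^n; need (b−a)/2^n ≤ 10^-8.
So n ≥ log₂(2.250000/10^-8) = log₂(225000000.0000) ≈ 27.7453.
Hence n = 28.

28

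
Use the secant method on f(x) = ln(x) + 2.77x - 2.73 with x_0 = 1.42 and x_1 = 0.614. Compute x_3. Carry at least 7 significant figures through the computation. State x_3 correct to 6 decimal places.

f(x_0) = 1.554057, f(x_1) = -1.516980
x_2 = 0.614000 - (-1.516980)·(0.614000 - 1.420000)/(-1.516980 - (1.554057)) = 1.012135; f(x_2) = 0.085674
x_3 = 1.012135 - (0.085674)·(1.012135 - 0.614000)/(0.085674 - (-1.516980)) = 0.990851; f(x_3) = 0.005467

0.990851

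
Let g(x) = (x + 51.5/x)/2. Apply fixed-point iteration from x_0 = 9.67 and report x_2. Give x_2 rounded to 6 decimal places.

x_1 = g(9.670000) = 7.497875
x_2 = g(7.497875) = 7.183244

7.183244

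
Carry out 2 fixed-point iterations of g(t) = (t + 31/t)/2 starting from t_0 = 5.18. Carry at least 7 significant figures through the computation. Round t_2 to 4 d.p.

t_1 = g(5.180000) = 5.582278
t_2 = g(5.582278) = 5.567783

5.5678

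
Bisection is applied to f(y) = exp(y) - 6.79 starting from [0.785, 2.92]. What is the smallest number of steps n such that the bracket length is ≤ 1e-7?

Initial width b − a = 2.92 − 0.785 = 2.135000.
After n steps the width is (b−a)/2^n; need (b−a)/2^n ≤ 1e-7.
So n ≥ log₂(2.135000/1e-7) = log₂(21350000.0000) ≈ 24.3477.
Hence n = 25.

25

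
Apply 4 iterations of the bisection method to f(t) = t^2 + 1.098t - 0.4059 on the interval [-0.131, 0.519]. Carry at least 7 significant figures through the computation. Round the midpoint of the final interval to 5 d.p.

f(-0.131000) = -0.532577, f(0.519000) = 0.433323 (opposite signs)
step 1: m = 0.194000, f(m) = -0.155252 < 0 → root in [0.194000, 0.519000]
step 2: m = 0.356500, f(m) = 0.112629 > 0 → root in [0.194000, 0.356500]
step 3: m = 0.275250, f(m) = -0.027913 < 0 → root in [0.275250, 0.356500]
step 4: m = 0.315875, f(m) = 0.040708 > 0 → root in [0.275250, 0.315875]
Midpoint of [0.275250, 0.315875] = 0.295563

0.29556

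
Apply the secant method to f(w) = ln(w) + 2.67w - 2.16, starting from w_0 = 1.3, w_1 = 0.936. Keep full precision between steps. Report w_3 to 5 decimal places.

f(w_0) = 1.573364, f(w_1) = 0.272980
w_2 = 0.936000 - (0.272980)·(0.936000 - 1.300000)/(0.272980 - (1.573364)) = 0.859588; f(w_2) = -0.016202
w_3 = 0.859588 - (-0.016202)·(0.859588 - 0.936000)/(-0.016202 - (0.272980)) = 0.863869; f(w_3) = 0.000197

0.86387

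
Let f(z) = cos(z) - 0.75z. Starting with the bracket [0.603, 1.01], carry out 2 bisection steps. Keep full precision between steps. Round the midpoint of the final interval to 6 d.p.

0.857375

f(0.603000) = 0.371388, f(1.010000) = -0.225639 (opposite signs)
step 1: m = 0.806500, f(m) = 0.087154 > 0 → root in [0.806500, 1.010000]
step 2: m = 0.908250, f(m) = -0.066061 < 0 → root in [0.806500, 0.908250]
Midpoint of [0.806500, 0.908250] = 0.857375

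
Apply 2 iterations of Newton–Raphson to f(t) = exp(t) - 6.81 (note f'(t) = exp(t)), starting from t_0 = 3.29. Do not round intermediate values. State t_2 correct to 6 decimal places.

t_0 = 3.290000: f = 20.032864, f' = 26.842864 → t_1 = 3.290000 - (20.032864)/(26.842864) = 2.543699
t_1 = 2.543699: f = 5.916656, f' = 12.726656 → t_2 = 2.543699 - (5.916656)/(12.726656) = 2.078796

2.078796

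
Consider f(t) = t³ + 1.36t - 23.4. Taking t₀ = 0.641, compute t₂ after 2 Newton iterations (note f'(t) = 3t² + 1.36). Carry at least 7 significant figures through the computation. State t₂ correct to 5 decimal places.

t_0 = 0.641000: f = -22.264865, f' = 2.592643 → t_1 = 0.641000 - (-22.264865)/(2.592643) = 9.228710
t_1 = 9.228710: f = 775.151769, f' = 256.867245 → t_2 = 9.228710 - (775.151769)/(256.867245) = 6.210996

6.21100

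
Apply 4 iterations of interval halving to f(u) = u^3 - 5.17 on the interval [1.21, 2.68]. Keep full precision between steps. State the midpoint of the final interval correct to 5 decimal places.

f(1.210000) = -3.398439, f(2.680000) = 14.078832 (opposite signs)
step 1: m = 1.945000, f(m) = 2.187984 > 0 → root in [1.210000, 1.945000]
step 2: m = 1.577500, f(m) = -1.244381 < 0 → root in [1.577500, 1.945000]
step 3: m = 1.761250, f(m) = 0.293400 > 0 → root in [1.577500, 1.761250]
step 4: m = 1.669375, f(m) = -0.517764 < 0 → root in [1.669375, 1.761250]
Midpoint of [1.669375, 1.761250] = 1.715313

1.71531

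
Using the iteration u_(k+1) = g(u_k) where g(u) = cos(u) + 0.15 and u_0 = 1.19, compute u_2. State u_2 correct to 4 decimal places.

u_1 = g(1.190000) = 0.521660
u_2 = g(0.521660) = 1.016993

1.0170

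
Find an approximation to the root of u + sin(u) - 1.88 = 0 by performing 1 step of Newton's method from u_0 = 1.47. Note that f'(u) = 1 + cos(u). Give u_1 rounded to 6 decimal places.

u_0 = 1.470000: f = 0.584924, f' = 1.100626 → u_1 = 1.470000 - (0.584924)/(1.100626) = 0.938553

0.938553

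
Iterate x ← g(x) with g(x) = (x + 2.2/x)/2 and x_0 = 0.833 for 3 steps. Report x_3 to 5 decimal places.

x_1 = g(0.833000) = 1.737028
x_2 = g(1.737028) = 1.501780
x_3 = g(1.501780) = 1.483354

1.48335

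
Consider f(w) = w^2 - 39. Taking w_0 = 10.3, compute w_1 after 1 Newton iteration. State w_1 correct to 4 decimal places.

7.0432

f'(w) = 2w
w_0 = 10.300000: f = 67.090000, f' = 20.600000 → w_1 = 10.300000 - (67.090000)/(20.600000) = 7.043204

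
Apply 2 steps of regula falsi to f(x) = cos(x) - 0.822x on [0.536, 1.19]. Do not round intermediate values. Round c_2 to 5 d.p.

False-position update: c = (a·f(b) − b·f(a))/(f(b) − f(a)); replace the endpoint whose sign matches f(c).
f(0.536000) = 0.419166, f(1.190000) = -0.606520
step 1: c = 0.803270, f(c) = 0.034070 > 0 → new bracket [0.803270, 1.190000]
step 2: c = 0.823838, f(c) = 0.002215 > 0 → new bracket [0.823838, 1.190000]

0.82384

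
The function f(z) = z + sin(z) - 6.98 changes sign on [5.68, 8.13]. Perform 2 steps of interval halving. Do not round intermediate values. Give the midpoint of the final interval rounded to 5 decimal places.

6.59875

f(5.680000) = -1.867269, f(8.130000) = 2.112148 (opposite signs)
step 1: m = 6.905000, f(m) = 0.507511 > 0 → root in [5.680000, 6.905000]
step 2: m = 6.292500, f(m) = -0.678185 < 0 → root in [6.292500, 6.905000]
Midpoint of [6.292500, 6.905000] = 6.598750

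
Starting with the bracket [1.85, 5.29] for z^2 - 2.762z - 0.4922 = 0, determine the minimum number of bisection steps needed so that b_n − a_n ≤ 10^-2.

9

Initial width b − a = 5.29 − 1.85 = 3.440000.
After n steps the width is (b−a)/2^n; need (b−a)/2^n ≤ 10^-2.
So n ≥ log₂(3.440000/10^-2) = log₂(344.0000) ≈ 8.4263.
Hence n = 9.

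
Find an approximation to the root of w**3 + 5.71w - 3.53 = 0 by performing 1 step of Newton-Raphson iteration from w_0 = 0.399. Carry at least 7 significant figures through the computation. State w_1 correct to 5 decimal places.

0.59103

f'(w) = 3w**2 + 5.71
w_0 = 0.399000: f = -1.188189, f' = 6.187603 → w_1 = 0.399000 - (-1.188189)/(6.187603) = 0.591027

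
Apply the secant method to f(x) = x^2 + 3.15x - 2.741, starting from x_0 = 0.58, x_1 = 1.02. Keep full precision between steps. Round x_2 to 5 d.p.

Secant update: x_(k+1) = x_k − f(x_k)·(x_k − x_(k-1))/(f(x_k) − f(x_(k-1))).
f(x_0) = -0.577600, f(x_1) = 1.512400
x_2 = 1.020000 - (1.512400)·(1.020000 - 0.580000)/(1.512400 - (-0.577600)) = 0.701600; f(x_2) = -0.038717

0.70160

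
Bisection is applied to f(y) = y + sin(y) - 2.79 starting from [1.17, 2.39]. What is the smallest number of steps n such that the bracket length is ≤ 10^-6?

Initial width b − a = 2.39 − 1.17 = 1.220000.
After n steps the width is (b−a)/2^n; need (b−a)/2^n ≤ 10^-6.
So n ≥ log₂(1.220000/10^-6) = log₂(1220000.0000) ≈ 20.2184.
Hence n = 21.

21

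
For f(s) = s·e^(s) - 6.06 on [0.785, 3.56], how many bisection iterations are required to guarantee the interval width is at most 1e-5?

Initial width b − a = 3.56 − 0.785 = 2.775000.
After n steps the width is (b−a)/2^n; need (b−a)/2^n ≤ 1e-5.
So n ≥ log₂(2.775000/1e-5) = log₂(277500.0000) ≈ 18.0821.
Hence n = 19.

19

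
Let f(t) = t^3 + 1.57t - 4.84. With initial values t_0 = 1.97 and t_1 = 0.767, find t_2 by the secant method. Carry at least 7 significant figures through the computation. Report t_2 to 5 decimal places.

1.18879

f(t_0) = 5.898273, f(t_1) = -3.184592
t_2 = 0.767000 - (-3.184592)·(0.767000 - 1.970000)/(-3.184592 - (5.898273)) = 1.188790; f(t_2) = -1.293574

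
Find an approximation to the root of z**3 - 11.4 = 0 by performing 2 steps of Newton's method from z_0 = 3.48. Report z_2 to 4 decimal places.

f'(z) = 3z**2
z_0 = 3.480000: f = 30.744192, f' = 36.331200 → z_1 = 3.480000 - (30.744192)/(36.331200) = 2.633780
z_1 = 2.633780: f = 6.869995, f' = 20.810390 → z_2 = 2.633780 - (6.869995)/(20.810390) = 2.303657

2.3037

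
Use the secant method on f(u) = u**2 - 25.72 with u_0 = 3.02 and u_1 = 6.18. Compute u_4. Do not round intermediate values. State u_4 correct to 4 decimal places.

Secant update: u_(k+1) = u_k − f(u_k)·(u_k − u_(k-1))/(f(u_k) − f(u_(k-1))).
f(u_0) = -16.599600, f(u_1) = 12.472400
u_2 = 6.180000 - (12.472400)·(6.180000 - 3.020000)/(12.472400 - (-16.599600)) = 4.824304; f(u_2) = -2.446088
u_3 = 4.824304 - (-2.446088)·(4.824304 - 6.180000)/(-2.446088 - (12.472400)) = 5.046589; f(u_3) = -0.251940
u_4 = 5.046589 - (-0.251940)·(5.046589 - 4.824304)/(-0.251940 - (-2.446088)) = 5.072112; f(u_4) = 0.006325

5.0721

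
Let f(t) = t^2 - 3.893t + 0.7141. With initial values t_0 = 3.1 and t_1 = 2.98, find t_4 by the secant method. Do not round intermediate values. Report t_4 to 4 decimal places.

f(t_0) = -1.744200, f(t_1) = -2.006640
t_2 = 2.980000 - (-2.006640)·(2.980000 - 3.100000)/(-2.006640 - (-1.744200)) = 3.897531; f(t_2) = 0.731759
t_3 = 3.897531 - (0.731759)·(3.897531 - 2.980000)/(0.731759 - (-2.006640)) = 3.652347; f(t_3) = -0.164849
t_4 = 3.652347 - (-0.164849)·(3.652347 - 3.897531)/(-0.164849 - (0.731759)) = 3.697426; f(t_4) = -0.009021

3.6974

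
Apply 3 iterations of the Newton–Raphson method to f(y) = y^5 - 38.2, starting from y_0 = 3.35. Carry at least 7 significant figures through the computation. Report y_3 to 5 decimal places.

f'(y) = 5y^4
y_0 = 3.350000: f = 383.714096, f' = 629.722531 → y_1 = 3.350000 - (383.714096)/(629.722531) = 2.740662
y_1 = 2.740662: f = 116.424071, f' = 282.092596 → y_2 = 2.740662 - (116.424071)/(282.092596) = 2.327946
y_2 = 2.327946: f = 30.169808, f' = 146.845787 → y_3 = 2.327946 - (30.169808)/(146.845787) = 2.122494

2.12249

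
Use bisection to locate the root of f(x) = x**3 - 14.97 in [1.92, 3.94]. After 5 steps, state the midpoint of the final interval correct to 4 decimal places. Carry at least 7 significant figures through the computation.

2.4566

f(1.920000) = -7.892112, f(3.940000) = 46.192984 (opposite signs)
step 1: m = 2.930000, f(m) = 10.183757 > 0 → root in [1.920000, 2.930000]
step 2: m = 2.425000, f(m) = -0.709484 < 0 → root in [2.425000, 2.930000]
step 3: m = 2.677500, f(m) = 4.225014 > 0 → root in [2.425000, 2.677500]
step 4: m = 2.551250, f(m) = 1.635771 > 0 → root in [2.425000, 2.551250]
step 5: m = 2.488125, f(m) = 0.433400 > 0 → root in [2.425000, 2.488125]
Midpoint of [2.425000, 2.488125] = 2.456562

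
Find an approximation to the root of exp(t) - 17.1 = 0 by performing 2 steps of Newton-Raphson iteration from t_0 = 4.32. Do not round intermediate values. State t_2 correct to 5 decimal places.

f'(t) = exp(t)
t_0 = 4.320000: f = 58.088628, f' = 75.188628 → t_1 = 4.320000 - (58.088628)/(75.188628) = 3.547428
t_1 = 3.547428: f = 17.623893, f' = 34.723893 → t_2 = 3.547428 - (17.623893)/(34.723893) = 3.039884

3.03988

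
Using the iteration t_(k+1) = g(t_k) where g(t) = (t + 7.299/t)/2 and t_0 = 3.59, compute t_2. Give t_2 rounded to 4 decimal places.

2.7038

t_1 = g(3.590000) = 2.811574
t_2 = g(2.811574) = 2.703814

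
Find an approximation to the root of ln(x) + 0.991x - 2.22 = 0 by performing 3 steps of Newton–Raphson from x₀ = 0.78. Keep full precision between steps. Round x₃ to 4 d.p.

Newton update: x ← x − f(x)/f'(x).
f'(x) = 1/x + 0.991
x_0 = 0.780000: f = -1.695481, f' = 2.273051 → x_1 = 0.780000 - (-1.695481)/(2.273051) = 1.525905
x_1 = 1.525905: f = -0.285240, f' = 1.646349 → x_2 = 1.525905 - (-0.285240)/(1.646349) = 1.699161
x_2 = 1.699161: f = -0.005996, f' = 1.579526 → x_3 = 1.699161 - (-0.005996)/(1.579526) = 1.702958

1.7030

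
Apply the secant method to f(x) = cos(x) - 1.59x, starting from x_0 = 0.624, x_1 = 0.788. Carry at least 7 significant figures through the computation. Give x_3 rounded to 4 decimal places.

f(x_0) = -0.180612, f(x_1) = -0.547655
x_2 = 0.788000 - (-0.547655)·(0.788000 - 0.624000)/(-0.547655 - (-0.180612)) = 0.543300; f(x_2) = -0.007840
x_3 = 0.543300 - (-0.007840)·(0.543300 - 0.788000)/(-0.007840 - (-0.547655)) = 0.539746; f(x_3) = -0.000357

0.5397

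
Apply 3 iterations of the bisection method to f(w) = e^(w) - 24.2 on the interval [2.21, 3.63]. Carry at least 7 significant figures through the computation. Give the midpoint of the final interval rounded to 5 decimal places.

f(2.210000) = -15.084284, f(3.630000) = 13.512817 (opposite signs)
step 1: m = 2.920000, f(m) = -5.658713 < 0 → root in [2.920000, 3.630000]
step 2: m = 3.275000, f(m) = 2.243225 > 0 → root in [2.920000, 3.275000]
step 3: m = 3.097500, f(m) = -2.057474 < 0 → root in [3.097500, 3.275000]
Midpoint of [3.097500, 3.275000] = 3.186250

3.18625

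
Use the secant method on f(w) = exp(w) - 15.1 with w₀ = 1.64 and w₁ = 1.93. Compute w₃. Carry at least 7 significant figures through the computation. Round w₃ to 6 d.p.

2.485235

f(w_0) = -9.944830, f(w_1) = -8.210490
w_2 = 1.930000 - (-8.210490)·(1.930000 - 1.640000)/(-8.210490 - (-9.944830)) = 3.302880; f(w_2) = 12.090841
w_3 = 3.302880 - (12.090841)·(3.302880 - 1.930000)/(12.090841 - (-8.210490)) = 2.485235; f(w_3) = -3.096054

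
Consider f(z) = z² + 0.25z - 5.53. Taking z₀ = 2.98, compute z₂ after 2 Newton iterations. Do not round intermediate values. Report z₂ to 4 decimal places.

f'(z) = 2z + 0.25
z_0 = 2.980000: f = 4.095400, f' = 6.210000 → z_1 = 2.980000 - (4.095400)/(6.210000) = 2.320515
z_1 = 2.320515: f = 0.434920, f' = 4.891031 → z_2 = 2.320515 - (0.434920)/(4.891031) = 2.231593

2.2316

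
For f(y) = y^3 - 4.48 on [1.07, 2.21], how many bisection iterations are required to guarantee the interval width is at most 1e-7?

Initial width b − a = 2.21 − 1.07 = 1.140000.
After n steps the width is (b−a)/2^n; need (b−a)/2^n ≤ 1e-7.
So n ≥ log₂(1.140000/1e-7) = log₂(11400000.0000) ≈ 23.4425.
Hence n = 24.

24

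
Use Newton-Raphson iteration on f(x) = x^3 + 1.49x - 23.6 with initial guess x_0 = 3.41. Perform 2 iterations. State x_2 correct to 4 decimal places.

f'(x) = 3x^2 + 1.49
x_0 = 3.410000: f = 21.132721, f' = 36.374300 → x_1 = 3.410000 - (21.132721)/(36.374300) = 2.829021
x_1 = 2.829021: f = 3.256903, f' = 25.500072 → x_2 = 2.829021 - (3.256903)/(25.500072) = 2.701299

2.7013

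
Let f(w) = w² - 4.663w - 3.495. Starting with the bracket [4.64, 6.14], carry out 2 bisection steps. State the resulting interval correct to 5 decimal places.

[5.01500, 5.39000]

f(4.640000) = -3.601720, f(6.140000) = 5.573780 (opposite signs)
step 1: m = 5.390000, f(m) = 0.423530 > 0 → root in [4.640000, 5.390000]
step 2: m = 5.015000, f(m) = -1.729720 < 0 → root in [5.015000, 5.390000]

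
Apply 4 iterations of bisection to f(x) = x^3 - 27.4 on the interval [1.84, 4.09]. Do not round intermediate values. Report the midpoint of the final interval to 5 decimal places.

3.03531

f(1.840000) = -21.170496, f(4.090000) = 41.017929 (opposite signs)
step 1: m = 2.965000, f(m) = -1.334018 < 0 → root in [2.965000, 4.090000]
step 2: m = 3.527500, f(m) = 16.493586 > 0 → root in [2.965000, 3.527500]
step 3: m = 3.246250, f(m) = 6.809434 > 0 → root in [2.965000, 3.246250]
step 4: m = 3.105625, f(m) = 2.553463 > 0 → root in [2.965000, 3.105625]
Midpoint of [2.965000, 3.105625] = 3.035312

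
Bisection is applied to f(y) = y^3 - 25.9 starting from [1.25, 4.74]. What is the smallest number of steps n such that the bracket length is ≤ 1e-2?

9

Initial width b − a = 4.74 − 1.25 = 3.490000.
After n steps the width is (b−a)/2^n; need (b−a)/2^n ≤ 1e-2.
So n ≥ log₂(3.490000/1e-2) = log₂(349.0000) ≈ 8.4471.
Hence n = 9.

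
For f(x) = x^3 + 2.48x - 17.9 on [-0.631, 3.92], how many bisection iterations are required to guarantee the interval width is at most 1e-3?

13

Initial width b − a = 3.92 − -0.631 = 4.551000.
After n steps the width is (b−a)/2^n; need (b−a)/2^n ≤ 1e-3.
So n ≥ log₂(4.551000/1e-3) = log₂(4551.0000) ≈ 12.1520.
Hence n = 13.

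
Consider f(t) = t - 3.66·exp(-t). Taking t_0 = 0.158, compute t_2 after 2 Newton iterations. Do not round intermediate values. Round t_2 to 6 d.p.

1.132989

f'(t) = 1 + 3.66·exp(-t)
t_0 = 0.158000: f = -2.967090, f' = 4.125090 → t_1 = 0.158000 - (-2.967090)/(4.125090) = 0.877279
t_1 = 0.877279: f = -0.644963, f' = 2.522242 → t_2 = 0.877279 - (-0.644963)/(2.522242) = 1.132989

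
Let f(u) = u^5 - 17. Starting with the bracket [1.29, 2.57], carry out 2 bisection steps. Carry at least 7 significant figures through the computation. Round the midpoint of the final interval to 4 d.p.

1.7700

f(1.290000) = -13.427695, f(2.570000) = 95.115489 (opposite signs)
step 1: m = 1.930000, f(m) = 9.778518 > 0 → root in [1.290000, 1.930000]
step 2: m = 1.610000, f(m) = -6.182438 < 0 → root in [1.610000, 1.930000]
Midpoint of [1.610000, 1.930000] = 1.770000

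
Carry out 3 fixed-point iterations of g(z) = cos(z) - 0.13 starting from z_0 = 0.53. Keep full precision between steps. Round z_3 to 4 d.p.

z_1 = g(0.530000) = 0.732807
z_2 = g(0.732807) = 0.613300
z_3 = g(0.613300) = 0.687753

0.6878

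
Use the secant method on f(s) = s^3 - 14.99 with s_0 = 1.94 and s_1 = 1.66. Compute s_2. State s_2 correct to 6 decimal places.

2.729418

f(s_0) = -7.688616, f(s_1) = -10.415704
s_2 = 1.660000 - (-10.415704)·(1.660000 - 1.940000)/(-10.415704 - (-7.688616)) = 2.729418; f(s_2) = 5.343408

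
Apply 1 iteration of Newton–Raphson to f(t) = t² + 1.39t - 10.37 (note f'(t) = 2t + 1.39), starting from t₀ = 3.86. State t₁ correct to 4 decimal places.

t_0 = 3.860000: f = 9.895000, f' = 9.110000 → t_1 = 3.860000 - (9.895000)/(9.110000) = 2.773831

2.7738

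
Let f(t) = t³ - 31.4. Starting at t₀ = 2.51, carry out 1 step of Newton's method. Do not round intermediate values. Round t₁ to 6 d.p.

3.334683

f'(t) = 3t²
t_0 = 2.510000: f = -15.586749, f' = 18.900300 → t_1 = 2.510000 - (-15.586749)/(18.900300) = 3.334683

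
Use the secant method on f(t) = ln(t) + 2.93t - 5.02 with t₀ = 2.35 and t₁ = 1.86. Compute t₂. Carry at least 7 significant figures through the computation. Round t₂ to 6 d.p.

f(t_0) = 2.719915, f(t_1) = 1.050376
t_2 = 1.860000 - (1.050376)·(1.860000 - 2.350000)/(1.050376 - (2.719915)) = 1.551721; f(t_2) = -0.034094

1.551721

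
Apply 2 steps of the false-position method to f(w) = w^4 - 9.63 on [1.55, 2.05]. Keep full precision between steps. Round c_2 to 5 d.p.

f(1.550000) = -3.857994, f(2.050000) = 8.031006
step 1: c = 1.712251, f(c) = -1.034537 < 0 → new bracket [1.712251, 2.050000]
step 2: c = 1.750794, f(c) = -0.234068 < 0 → new bracket [1.750794, 2.050000]

1.75079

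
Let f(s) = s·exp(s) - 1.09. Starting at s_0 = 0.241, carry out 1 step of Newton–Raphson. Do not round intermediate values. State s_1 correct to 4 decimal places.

0.7370

Newton update: s ← s − f(s)/f'(s).
f'(s) = (s + 1)·exp(s)
s_0 = 0.241000: f = -0.783322, f' = 1.579199 → s_1 = 0.241000 - (-0.783322)/(1.579199) = 0.737025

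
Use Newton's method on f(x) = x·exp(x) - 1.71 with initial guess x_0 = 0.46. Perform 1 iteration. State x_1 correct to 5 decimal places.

0.88431

Newton update: x ← x − f(x)/f'(x).
f'(x) = (x + 1)·exp(x)
x_0 = 0.460000: f = -0.981326, f' = 2.312748 → x_1 = 0.460000 - (-0.981326)/(2.312748) = 0.884312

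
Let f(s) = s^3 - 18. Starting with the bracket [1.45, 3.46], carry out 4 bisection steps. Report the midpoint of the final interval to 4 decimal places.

f(1.450000) = -14.951375, f(3.460000) = 23.421736 (opposite signs)
step 1: m = 2.455000, f(m) = -3.203654 < 0 → root in [2.455000, 3.460000]
step 2: m = 2.957500, f(m) = 7.868679 > 0 → root in [2.455000, 2.957500]
step 3: m = 2.706250, f(m) = 1.820004 > 0 → root in [2.455000, 2.706250]
step 4: m = 2.580625, f(m) = -0.814004 < 0 → root in [2.580625, 2.706250]
Midpoint of [2.580625, 2.706250] = 2.643438

2.6434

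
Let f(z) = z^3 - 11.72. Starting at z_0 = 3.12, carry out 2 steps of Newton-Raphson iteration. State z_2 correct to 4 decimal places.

Newton update: z ← z − f(z)/f'(z).
f'(z) = 3z^2
z_0 = 3.120000: f = 18.651328, f' = 29.203200 → z_1 = 3.120000 - (18.651328)/(29.203200) = 2.481326
z_1 = 2.481326: f = 3.557469, f' = 18.470934 → z_2 = 2.481326 - (3.557469)/(18.470934) = 2.288728

2.2887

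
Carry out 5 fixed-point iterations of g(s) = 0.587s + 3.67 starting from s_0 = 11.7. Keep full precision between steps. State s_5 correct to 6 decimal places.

s_1 = g(11.700000) = 10.537900
s_2 = g(10.537900) = 9.855747
s_3 = g(9.855747) = 9.455324
s_4 = g(9.455324) = 9.220275
s_5 = g(9.220275) = 9.082301

9.082301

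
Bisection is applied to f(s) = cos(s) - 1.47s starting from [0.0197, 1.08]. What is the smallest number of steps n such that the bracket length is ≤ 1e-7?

Initial width b − a = 1.08 − 0.0197 = 1.060300.
After n steps the width is (b−a)/2^n; need (b−a)/2^n ≤ 1e-7.
So n ≥ log₂(1.060300/1e-7) = log₂(10603000.0000) ≈ 23.3380.
Hence n = 24.

24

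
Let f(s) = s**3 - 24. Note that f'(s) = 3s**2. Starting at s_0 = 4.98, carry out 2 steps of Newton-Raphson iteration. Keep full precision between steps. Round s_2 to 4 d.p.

3.0313

Newton update: s ← s − f(s)/f'(s).
s_0 = 4.980000: f = 99.505992, f' = 74.401200 → s_1 = 4.980000 - (99.505992)/(74.401200) = 3.642575
s_1 = 3.642575: f = 24.330987, f' = 39.805068 → s_2 = 3.642575 - (24.330987)/(39.805068) = 3.031322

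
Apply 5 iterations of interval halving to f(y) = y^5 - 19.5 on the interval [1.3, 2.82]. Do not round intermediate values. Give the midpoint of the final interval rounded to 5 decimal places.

1.79875

f(1.300000) = -15.787070, f(2.820000) = 158.838677 (opposite signs)
step 1: m = 2.060000, f(m) = 17.596770 > 0 → root in [1.300000, 2.060000]
step 2: m = 1.680000, f(m) = -6.117218 < 0 → root in [1.680000, 2.060000]
step 3: m = 1.870000, f(m) = 3.366939 > 0 → root in [1.680000, 1.870000]
step 4: m = 1.775000, f(m) = -1.880573 < 0 → root in [1.775000, 1.870000]
step 5: m = 1.822500, f(m) = 0.606556 > 0 → root in [1.775000, 1.822500]
Midpoint of [1.775000, 1.822500] = 1.798750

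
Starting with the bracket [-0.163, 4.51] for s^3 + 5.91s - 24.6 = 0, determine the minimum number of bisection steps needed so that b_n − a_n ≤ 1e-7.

26

Initial width b − a = 4.51 − -0.163 = 4.673000.
After n steps the width is (b−a)/2^n; need (b−a)/2^n ≤ 1e-7.
So n ≥ log₂(4.673000/1e-7) = log₂(46730000.0000) ≈ 25.4778.
Hence n = 26.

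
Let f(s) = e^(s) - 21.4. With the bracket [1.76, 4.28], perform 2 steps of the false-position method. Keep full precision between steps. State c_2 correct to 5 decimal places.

2.69184

f(1.760000) = -15.587563, f(4.280000) = 50.840440
step 1: c = 2.351327, f(c) = -10.900509 < 0 → new bracket [2.351327, 4.280000]
step 2: c = 2.691839, f(c) = -6.641214 < 0 → new bracket [2.691839, 4.280000]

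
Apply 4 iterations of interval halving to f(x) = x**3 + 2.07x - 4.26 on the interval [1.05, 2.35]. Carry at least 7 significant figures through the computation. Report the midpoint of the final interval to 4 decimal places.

1.1719

f(1.050000) = -0.928875, f(2.350000) = 13.582375 (opposite signs)
step 1: m = 1.700000, f(m) = 4.172000 > 0 → root in [1.050000, 1.700000]
step 2: m = 1.375000, f(m) = 1.185859 > 0 → root in [1.050000, 1.375000]
step 3: m = 1.212500, f(m) = 0.032439 > 0 → root in [1.050000, 1.212500]
step 4: m = 1.131250, f(m) = -0.470622 < 0 → root in [1.131250, 1.212500]
Midpoint of [1.131250, 1.212500] = 1.171875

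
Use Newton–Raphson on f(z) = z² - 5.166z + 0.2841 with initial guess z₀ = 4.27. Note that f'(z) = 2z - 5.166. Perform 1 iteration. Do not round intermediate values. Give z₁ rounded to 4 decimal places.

5.3197

Newton update: z ← z − f(z)/f'(z).
z_0 = 4.270000: f = -3.541820, f' = 3.374000 → z_1 = 4.270000 - (-3.541820)/(3.374000) = 5.319739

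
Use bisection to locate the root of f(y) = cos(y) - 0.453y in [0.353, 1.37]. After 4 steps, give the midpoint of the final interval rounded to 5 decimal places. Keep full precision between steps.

f(0.353000) = 0.778431, f(1.370000) = -0.421160 (opposite signs)
step 1: m = 0.861500, f(m) = 0.261040 > 0 → root in [0.861500, 1.370000]
step 2: m = 1.115750, f(m) = -0.065931 < 0 → root in [0.861500, 1.115750]
step 3: m = 0.988625, f(m) = 0.101992 > 0 → root in [0.988625, 1.115750]
step 4: m = 1.052188, f(m) = 0.019031 > 0 → root in [1.052188, 1.115750]
Midpoint of [1.052188, 1.115750] = 1.083969

1.08397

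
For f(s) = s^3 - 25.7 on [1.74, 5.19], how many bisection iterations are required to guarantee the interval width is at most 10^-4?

16

Initial width b − a = 5.19 − 1.74 = 3.450000.
After n steps the width is (b−a)/2^n; need (b−a)/2^n ≤ 10^-4.
So n ≥ log₂(3.450000/10^-4) = log₂(34500.0000) ≈ 15.0743.
Hence n = 16.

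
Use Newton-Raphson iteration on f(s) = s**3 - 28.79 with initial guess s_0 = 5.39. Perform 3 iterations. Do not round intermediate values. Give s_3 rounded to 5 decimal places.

3.07409

f'(s) = 3s**2
s_0 = 5.390000: f = 127.800819, f' = 87.156300 → s_1 = 5.390000 - (127.800819)/(87.156300) = 3.923659
s_1 = 3.923659: f = 31.615142, f' = 46.185310 → s_2 = 3.923659 - (31.615142)/(46.185310) = 3.239131
s_2 = 3.239131: f = 5.194875, f' = 31.475915 → s_3 = 3.239131 - (5.194875)/(31.475915) = 3.074088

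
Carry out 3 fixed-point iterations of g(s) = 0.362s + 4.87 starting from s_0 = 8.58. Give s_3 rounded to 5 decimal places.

7.67814

s_1 = g(8.580000) = 7.975960
s_2 = g(7.975960) = 7.757298
s_3 = g(7.757298) = 7.678142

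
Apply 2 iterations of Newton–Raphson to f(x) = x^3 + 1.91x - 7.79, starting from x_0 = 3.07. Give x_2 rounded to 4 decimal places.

f'(x) = 3x^2 + 1.91
x_0 = 3.070000: f = 27.008143, f' = 30.184700 → x_1 = 3.070000 - (27.008143)/(30.184700) = 2.175237
x_1 = 2.175237: f = 6.657181, f' = 16.104972 → x_2 = 2.175237 - (6.657181)/(16.104972) = 1.761875

1.7619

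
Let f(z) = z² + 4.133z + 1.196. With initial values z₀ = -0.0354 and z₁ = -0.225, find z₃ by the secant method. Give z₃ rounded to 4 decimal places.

-0.3129

Secant update: z_(k+1) = z_k − f(z_k)·(z_k − z_(k-1))/(f(z_k) − f(z_(k-1))).
f(z_0) = 1.050945, f(z_1) = 0.316700
z_2 = -0.225000 - (0.316700)·(-0.225000 - -0.035400)/(0.316700 - (1.050945)) = -0.306780; f(z_2) = 0.022193
z_3 = -0.306780 - (0.022193)·(-0.306780 - -0.225000)/(0.022193 - (0.316700)) = -0.312942; f(z_3) = 0.000542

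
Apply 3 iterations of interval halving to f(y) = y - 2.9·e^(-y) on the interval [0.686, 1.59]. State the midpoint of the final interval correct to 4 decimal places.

1.0815

f(0.686000) = -0.774401, f(1.590000) = 0.998616 (opposite signs)
step 1: m = 1.138000, f(m) = 0.208668 > 0 → root in [0.686000, 1.138000]
step 2: m = 0.912000, f(m) = -0.252988 < 0 → root in [0.912000, 1.138000]
step 3: m = 1.025000, f(m) = -0.015510 < 0 → root in [1.025000, 1.138000]
Midpoint of [1.025000, 1.138000] = 1.081500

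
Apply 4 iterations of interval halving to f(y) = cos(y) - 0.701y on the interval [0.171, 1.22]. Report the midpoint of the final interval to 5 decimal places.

f(0.171000) = 0.865544, f(1.220000) = -0.511574 (opposite signs)
step 1: m = 0.695500, f(m) = 0.280188 > 0 → root in [0.695500, 1.220000]
step 2: m = 0.957750, f(m) = -0.096021 < 0 → root in [0.695500, 0.957750]
step 3: m = 0.826625, f(m) = 0.097898 > 0 → root in [0.826625, 0.957750]
step 4: m = 0.892187, f(m) = 0.002287 > 0 → root in [0.892187, 0.957750]
Midpoint of [0.892187, 0.957750] = 0.924969

0.92497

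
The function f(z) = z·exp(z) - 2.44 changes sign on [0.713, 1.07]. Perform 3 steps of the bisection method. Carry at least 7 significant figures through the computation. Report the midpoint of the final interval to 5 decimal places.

f(0.713000) = -0.985407, f(1.070000) = 0.679456 (opposite signs)
step 1: m = 0.891500, f(m) = -0.265823 < 0 → root in [0.891500, 1.070000]
step 2: m = 0.980750, f(m) = 0.175126 > 0 → root in [0.891500, 0.980750]
step 3: m = 0.936125, f(m) = -0.052806 < 0 → root in [0.936125, 0.980750]
Midpoint of [0.936125, 0.980750] = 0.958438

0.95844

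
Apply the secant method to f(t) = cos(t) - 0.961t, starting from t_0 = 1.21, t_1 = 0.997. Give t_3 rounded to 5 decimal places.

f(t_0) = -0.809791, f(t_1) = -0.415293
t_2 = 0.997000 - (-0.415293)·(0.997000 - 1.210000)/(-0.415293 - (-0.809791)) = 0.772772; f(t_2) = -0.026656
t_3 = 0.772772 - (-0.026656)·(0.772772 - 0.997000)/(-0.026656 - (-0.415293)) = 0.757393; f(t_3) = -0.001225

0.75739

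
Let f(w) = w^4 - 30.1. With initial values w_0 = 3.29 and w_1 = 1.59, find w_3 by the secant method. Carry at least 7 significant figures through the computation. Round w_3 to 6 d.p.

Secant update: w_(k+1) = w_k − f(w_k)·(w_k − w_(k-1))/(f(w_k) − f(w_(k-1))).
f(w_0) = 87.061141, f(w_1) = -23.708710
w_2 = 1.590000 - (-23.708710)·(1.590000 - 3.290000)/(-23.708710 - (87.061141)) = 1.953861; f(w_2) = -15.526144
w_3 = 1.953861 - (-15.526144)·(1.953861 - 1.590000)/(-15.526144 - (-23.708710)) = 2.644274; f(w_3) = 18.790679

2.644274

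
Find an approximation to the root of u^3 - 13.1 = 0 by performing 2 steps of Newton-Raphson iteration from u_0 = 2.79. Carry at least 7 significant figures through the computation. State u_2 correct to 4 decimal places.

Newton update: u ← u − f(u)/f'(u).
f'(u) = 3u^2
u_0 = 2.790000: f = 8.617639, f' = 23.352300 → u_1 = 2.790000 - (8.617639)/(23.352300) = 2.420973
u_1 = 2.420973: f = 1.089582, f' = 17.583325 → u_2 = 2.420973 - (1.089582)/(17.583325) = 2.359006

2.3590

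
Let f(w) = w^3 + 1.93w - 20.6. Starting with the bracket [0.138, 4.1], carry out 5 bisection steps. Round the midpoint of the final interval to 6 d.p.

f(0.138000) = -20.331032, f(4.100000) = 56.234000 (opposite signs)
step 1: m = 2.119000, f(m) = -6.995679 < 0 → root in [2.119000, 4.100000]
step 2: m = 3.109500, f(m) = 15.467060 > 0 → root in [2.119000, 3.109500]
step 3: m = 2.614250, f(m) = 2.312079 > 0 → root in [2.119000, 2.614250]
step 4: m = 2.366625, f(m) = -2.777151 < 0 → root in [2.366625, 2.614250]
step 5: m = 2.490437, f(m) = -0.347068 < 0 → root in [2.490437, 2.614250]
Midpoint of [2.490437, 2.614250] = 2.552344

2.552344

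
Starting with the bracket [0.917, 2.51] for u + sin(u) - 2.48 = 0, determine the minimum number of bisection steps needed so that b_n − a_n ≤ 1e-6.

21

Initial width b − a = 2.51 − 0.917 = 1.593000.
After n steps the width is (b−a)/2^n; need (b−a)/2^n ≤ 1e-6.
So n ≥ log₂(1.593000/1e-6) = log₂(1593000.0000) ≈ 20.6033.
Hence n = 21.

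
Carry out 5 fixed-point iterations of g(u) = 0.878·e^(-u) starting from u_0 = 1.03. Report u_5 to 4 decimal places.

0.5050

u_1 = g(1.030000) = 0.313452
u_2 = g(0.313452) = 0.641747
u_3 = g(0.641747) = 0.462155
u_4 = g(0.462155) = 0.553074
u_5 = g(0.553074) = 0.505007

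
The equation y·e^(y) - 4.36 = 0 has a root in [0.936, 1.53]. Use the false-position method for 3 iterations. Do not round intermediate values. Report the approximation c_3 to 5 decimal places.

f(0.936000) = -1.973423, f(1.530000) = 2.705811
step 1: c = 1.186514, f(c) = -0.473405 < 0 → new bracket [1.186514, 1.530000]
step 2: c = 1.237661, f(c) = -0.093113 < 0 → new bracket [1.237661, 1.530000]
step 3: c = 1.247386, f(c) = -0.017557 < 0 → new bracket [1.247386, 1.530000]

1.24739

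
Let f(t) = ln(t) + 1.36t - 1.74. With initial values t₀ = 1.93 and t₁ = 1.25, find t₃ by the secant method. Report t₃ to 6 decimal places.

1.166405

f(t_0) = 1.542320, f(t_1) = 0.183144
t_2 = 1.250000 - (0.183144)·(1.250000 - 1.930000)/(0.183144 - (1.542320)) = 1.158373; f(t_2) = -0.017597
t_3 = 1.158373 - (-0.017597)·(1.158373 - 1.250000)/(-0.017597 - (0.183144)) = 1.166405; f(t_3) = 0.000237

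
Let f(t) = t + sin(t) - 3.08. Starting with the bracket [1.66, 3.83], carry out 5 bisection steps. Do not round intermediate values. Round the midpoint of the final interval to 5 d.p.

f(1.660000) = -0.423976, f(3.830000) = 0.114692 (opposite signs)
step 1: m = 2.745000, f(m) = 0.051278 > 0 → root in [1.660000, 2.745000]
step 2: m = 2.202500, f(m) = -0.070477 < 0 → root in [2.202500, 2.745000]
step 3: m = 2.473750, f(m) = 0.013044 > 0 → root in [2.202500, 2.473750]
step 4: m = 2.338125, f(m) = -0.022107 < 0 → root in [2.338125, 2.473750]
step 5: m = 2.405937, f(m) = -0.002989 < 0 → root in [2.405937, 2.473750]
Midpoint of [2.405937, 2.473750] = 2.439844

2.43984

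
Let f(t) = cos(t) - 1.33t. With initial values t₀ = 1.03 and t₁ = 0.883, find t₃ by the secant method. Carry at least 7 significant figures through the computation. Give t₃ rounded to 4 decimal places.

0.6153

Secant update: t_(k+1) = t_k − f(t_k)·(t_k − t_(k-1))/(f(t_k) − f(t_(k-1))).
f(t_0) = -0.855081, f(t_1) = -0.539554
t_2 = 0.883000 - (-0.539554)·(0.883000 - 1.030000)/(-0.539554 - (-0.855081)) = 0.631629; f(t_2) = -0.033000
t_3 = 0.631629 - (-0.033000)·(0.631629 - 0.883000)/(-0.033000 - (-0.539554)) = 0.615253; f(t_3) = -0.001659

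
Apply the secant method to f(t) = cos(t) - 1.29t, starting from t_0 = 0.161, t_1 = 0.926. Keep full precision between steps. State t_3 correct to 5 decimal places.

0.62568

Secant update: t_(k+1) = t_k − f(t_k)·(t_k − t_(k-1))/(f(t_k) − f(t_(k-1))).
f(t_0) = 0.779377, f(t_1) = -0.593504
t_2 = 0.926000 - (-0.593504)·(0.926000 - 0.161000)/(-0.593504 - (0.779377)) = 0.595286; f(t_2) = 0.060069
t_3 = 0.595286 - (0.060069)·(0.595286 - 0.926000)/(0.060069 - (-0.593504)) = 0.625682; f(t_3) = 0.003435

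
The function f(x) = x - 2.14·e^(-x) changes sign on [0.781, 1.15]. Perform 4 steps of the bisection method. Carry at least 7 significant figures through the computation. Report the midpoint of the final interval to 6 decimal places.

0.884781

f(0.781000) = -0.199008, f(1.150000) = 0.472397 (opposite signs)
step 1: m = 0.965500, f(m) = 0.150604 > 0 → root in [0.781000, 0.965500]
step 2: m = 0.873250, f(m) = -0.020397 < 0 → root in [0.873250, 0.965500]
step 3: m = 0.919375, f(m) = 0.066011 > 0 → root in [0.873250, 0.919375]
step 4: m = 0.896313, f(m) = 0.023039 > 0 → root in [0.873250, 0.896313]
Midpoint of [0.873250, 0.896313] = 0.884781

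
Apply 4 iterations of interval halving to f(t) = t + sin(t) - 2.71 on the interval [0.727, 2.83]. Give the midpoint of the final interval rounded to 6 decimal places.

1.712781

f(0.727000) = -1.318369, f(2.830000) = 0.426575 (opposite signs)
step 1: m = 1.778500, f(m) = 0.047007 > 0 → root in [0.727000, 1.778500]
step 2: m = 1.252750, f(m) = -0.507402 < 0 → root in [1.252750, 1.778500]
step 3: m = 1.515625, f(m) = -0.195897 < 0 → root in [1.515625, 1.778500]
step 4: m = 1.647063, f(m) = -0.065844 < 0 → root in [1.647063, 1.778500]
Midpoint of [1.647063, 1.778500] = 1.712781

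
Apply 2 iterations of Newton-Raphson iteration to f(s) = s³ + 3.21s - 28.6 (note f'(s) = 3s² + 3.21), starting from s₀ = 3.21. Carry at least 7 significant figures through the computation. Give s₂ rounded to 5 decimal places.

2.71134

s_0 = 3.210000: f = 14.780261, f' = 34.122300 → s_1 = 3.210000 - (14.780261)/(34.122300) = 2.776845
s_1 = 2.776845: f = 1.725546, f' = 26.342597 → s_2 = 2.776845 - (1.725546)/(26.342597) = 2.711341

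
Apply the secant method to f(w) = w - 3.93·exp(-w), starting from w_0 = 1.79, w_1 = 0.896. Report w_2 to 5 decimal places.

Secant update: w_(k+1) = w_k − f(w_k)·(w_k − w_(k-1))/(f(w_k) − f(w_(k-1))).
f(w_0) = 1.133847, f(w_1) = -0.708223
w_2 = 0.896000 - (-0.708223)·(0.896000 - 1.790000)/(-0.708223 - (1.133847)) = 1.239717; f(w_2) = 0.102116

1.23972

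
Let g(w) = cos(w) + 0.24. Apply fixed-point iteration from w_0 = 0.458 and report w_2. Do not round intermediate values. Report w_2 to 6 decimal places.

w_1 = g(0.458000) = 1.136939
w_2 = g(1.136939) = 0.660374

0.660374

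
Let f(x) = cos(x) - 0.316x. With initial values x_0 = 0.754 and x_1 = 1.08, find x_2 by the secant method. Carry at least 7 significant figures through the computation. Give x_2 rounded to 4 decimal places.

1.1976

Secant update: x_(k+1) = x_k − f(x_k)·(x_k − x_(k-1))/(f(x_k) − f(x_(k-1))).
f(x_0) = 0.490692, f(x_1) = 0.130048
x_2 = 1.080000 - (0.130048)·(1.080000 - 0.754000)/(0.130048 - (0.490692)) = 1.197556; f(x_2) = -0.013793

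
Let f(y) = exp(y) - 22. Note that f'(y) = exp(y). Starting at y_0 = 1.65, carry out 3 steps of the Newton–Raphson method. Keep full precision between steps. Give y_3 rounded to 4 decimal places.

Newton update: y ← y − f(y)/f'(y).
y_0 = 1.650000: f = -16.793020, f' = 5.206980 → y_1 = 1.650000 - (-16.793020)/(5.206980) = 4.875098
y_1 = 4.875098: f = 108.986988, f' = 130.986988 → y_2 = 4.875098 - (108.986988)/(130.986988) = 4.043054
y_2 = 4.043054: f = 35.000133, f' = 57.000133 → y_3 = 4.043054 - (35.000133)/(57.000133) = 3.429018

3.4290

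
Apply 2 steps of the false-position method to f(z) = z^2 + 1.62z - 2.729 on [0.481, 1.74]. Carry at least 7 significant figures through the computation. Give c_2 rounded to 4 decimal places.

1.0131

f(0.481000) = -1.718419, f(1.740000) = 3.117400
step 1: c = 0.928388, f(c) = -0.363106 < 0 → new bracket [0.928388, 1.740000]
step 2: c = 1.013060, f(c) = -0.061551 < 0 → new bracket [1.013060, 1.740000]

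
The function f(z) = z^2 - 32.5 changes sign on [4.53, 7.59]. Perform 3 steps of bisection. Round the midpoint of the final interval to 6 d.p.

f(4.530000) = -11.979100, f(7.590000) = 25.108100 (opposite signs)
step 1: m = 6.060000, f(m) = 4.223600 > 0 → root in [4.530000, 6.060000]
step 2: m = 5.295000, f(m) = -4.462975 < 0 → root in [5.295000, 6.060000]
step 3: m = 5.677500, f(m) = -0.265994 < 0 → root in [5.677500, 6.060000]
Midpoint of [5.677500, 6.060000] = 5.868750

5.868750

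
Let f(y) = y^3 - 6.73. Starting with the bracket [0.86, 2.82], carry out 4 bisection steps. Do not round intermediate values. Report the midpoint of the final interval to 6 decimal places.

1.901250

f(0.860000) = -6.093944, f(2.820000) = 15.695768 (opposite signs)
step 1: m = 1.840000, f(m) = -0.500496 < 0 → root in [1.840000, 2.820000]
step 2: m = 2.330000, f(m) = 5.919337 > 0 → root in [1.840000, 2.330000]
step 3: m = 2.085000, f(m) = 2.333964 > 0 → root in [1.840000, 2.085000]
step 4: m = 1.962500, f(m) = 0.828385 > 0 → root in [1.840000, 1.962500]
Midpoint of [1.840000, 1.962500] = 1.901250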